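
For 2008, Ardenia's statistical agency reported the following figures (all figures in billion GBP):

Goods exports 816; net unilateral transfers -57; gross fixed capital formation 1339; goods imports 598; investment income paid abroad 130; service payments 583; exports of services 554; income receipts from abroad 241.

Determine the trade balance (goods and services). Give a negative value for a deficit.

Goods balance = 816 - 598 = 218
Services balance = 554 - 583 = -29
Trade balance (goods + services) = 218 + (-29) = 189

189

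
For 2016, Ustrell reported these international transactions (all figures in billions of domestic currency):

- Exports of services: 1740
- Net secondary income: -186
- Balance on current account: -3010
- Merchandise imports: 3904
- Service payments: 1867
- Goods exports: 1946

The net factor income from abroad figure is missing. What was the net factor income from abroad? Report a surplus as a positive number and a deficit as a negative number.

-739

Current account = goods balance + services balance + net primary income + net secondary income
Sum of the known components = -2271
Net factor income from abroad = CA - (known components) = -3010 - (-2271) = -739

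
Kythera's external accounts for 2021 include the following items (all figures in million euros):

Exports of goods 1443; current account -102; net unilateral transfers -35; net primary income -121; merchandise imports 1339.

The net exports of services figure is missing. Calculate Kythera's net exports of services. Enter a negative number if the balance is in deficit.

-50

Current account = goods balance + services balance + net primary income + net secondary income
Sum of the known components = -52
Net exports of services = CA - (known components) = -102 - (-52) = -50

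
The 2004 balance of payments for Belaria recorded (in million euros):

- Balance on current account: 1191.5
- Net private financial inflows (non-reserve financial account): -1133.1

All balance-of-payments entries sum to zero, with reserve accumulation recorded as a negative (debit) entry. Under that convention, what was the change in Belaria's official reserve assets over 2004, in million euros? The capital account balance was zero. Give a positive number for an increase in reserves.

Official reserve transactions balance = -(1191.5 + (-1133.1)) = -58.4
An accumulation of reserves is recorded as a debit (negative entry), so the change in the stock of reserves is the negative of that balance.
Change in official reserves = -(-58.4) = 58.4

58.4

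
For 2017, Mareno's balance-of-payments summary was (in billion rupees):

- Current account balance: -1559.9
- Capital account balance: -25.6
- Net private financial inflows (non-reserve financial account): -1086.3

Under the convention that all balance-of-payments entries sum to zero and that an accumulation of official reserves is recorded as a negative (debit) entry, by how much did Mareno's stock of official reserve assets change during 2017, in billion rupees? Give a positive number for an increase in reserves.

Official reserve transactions balance = -((-1559.9) + (-25.6) + (-1086.3)) = 2671.8
An accumulation of reserves is recorded as a debit (negative entry), so the change in the stock of reserves is the negative of that balance.
Change in official reserves = -(2671.8) = -2671.8

-2671.8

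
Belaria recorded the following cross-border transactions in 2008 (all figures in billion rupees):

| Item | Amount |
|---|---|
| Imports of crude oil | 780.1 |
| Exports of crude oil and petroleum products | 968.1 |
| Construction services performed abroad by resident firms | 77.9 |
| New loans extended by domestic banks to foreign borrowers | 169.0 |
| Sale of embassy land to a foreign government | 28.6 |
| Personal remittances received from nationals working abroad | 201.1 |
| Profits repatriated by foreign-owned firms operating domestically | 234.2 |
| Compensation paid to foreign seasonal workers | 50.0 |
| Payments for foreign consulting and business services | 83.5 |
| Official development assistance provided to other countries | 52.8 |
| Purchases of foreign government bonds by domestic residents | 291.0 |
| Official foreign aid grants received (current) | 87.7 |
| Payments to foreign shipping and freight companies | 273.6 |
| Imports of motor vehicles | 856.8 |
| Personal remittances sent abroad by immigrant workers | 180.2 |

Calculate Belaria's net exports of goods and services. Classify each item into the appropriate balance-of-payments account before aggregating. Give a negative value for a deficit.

-948.0

Goods: -856.8 - 780.1 + 968.1 = -668.8
Services: -83.5 - 273.6 + 77.9 = -279.2
Trade balance = -668.8 + (-279.2) = -948.0
(Excluded from the trade balance — financial account: new loans extended by domestic banks to foreign borrowers 169.0, purchases of foreign government bonds by domestic residents 291.0; capital account: sale of embassy land to a foreign government 28.6; secondary income: personal remittances received from nationals working abroad 201.1, official development assistance provided to other countries 52.8, official foreign aid grants received (current) 87.7, personal remittances sent abroad by immigrant workers 180.2; primary income: profits repatriated by foreign-owned firms operating domestically 234.2, compensation paid to foreign seasonal workers 50.0.)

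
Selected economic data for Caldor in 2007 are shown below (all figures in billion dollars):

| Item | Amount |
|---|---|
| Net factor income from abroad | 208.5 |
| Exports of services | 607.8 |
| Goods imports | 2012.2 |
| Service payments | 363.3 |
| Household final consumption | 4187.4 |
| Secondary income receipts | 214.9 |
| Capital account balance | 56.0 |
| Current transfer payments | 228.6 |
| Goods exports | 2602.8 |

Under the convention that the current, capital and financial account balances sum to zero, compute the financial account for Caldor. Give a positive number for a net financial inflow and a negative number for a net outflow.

Goods balance = 2602.8 - 2012.2 = 590.6
Services balance = 607.8 - 363.3 = 244.5
Trade balance (goods + services) = 590.6 + 244.5 = 835.1
Net primary income = 208.5
Net secondary income = 214.9 - 228.6 = -13.7
Current account = 835.1 + 208.5 + (-13.7) = 1029.9
Financial account = -(1029.9 + 56.0) = -1085.9

-1085.9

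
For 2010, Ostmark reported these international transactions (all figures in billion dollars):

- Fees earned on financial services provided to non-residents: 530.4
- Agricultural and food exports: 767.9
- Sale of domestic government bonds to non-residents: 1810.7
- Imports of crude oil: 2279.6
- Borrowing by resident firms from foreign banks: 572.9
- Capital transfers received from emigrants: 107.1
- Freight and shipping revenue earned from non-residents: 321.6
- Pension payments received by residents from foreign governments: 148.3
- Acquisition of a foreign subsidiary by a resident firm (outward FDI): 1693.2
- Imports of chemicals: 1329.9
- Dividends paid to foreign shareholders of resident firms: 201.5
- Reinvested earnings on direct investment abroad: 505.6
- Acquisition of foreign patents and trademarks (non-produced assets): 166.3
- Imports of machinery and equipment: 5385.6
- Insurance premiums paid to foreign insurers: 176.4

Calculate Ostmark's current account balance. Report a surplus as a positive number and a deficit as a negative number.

-7099.2

Goods: 767.9 - 5385.6 - 2279.6 - 1329.9 = -8227.2
Services: 321.6 - 176.4 + 530.4 = 675.6
Primary income: -201.5 + 505.6 = 304.1
Secondary income: 148.3
Current account = (-8227.2) + 675.6 + 304.1 + 148.3 = -7099.2
(Excluded from the current account — financial account: sale of domestic government bonds to non-residents 1810.7, borrowing by resident firms from foreign banks 572.9, acquisition of a foreign subsidiary by a resident firm (outward FDI) 1693.2; capital account: capital transfers received from emigrants 107.1, acquisition of foreign patents and trademarks (non-produced assets) 166.3.)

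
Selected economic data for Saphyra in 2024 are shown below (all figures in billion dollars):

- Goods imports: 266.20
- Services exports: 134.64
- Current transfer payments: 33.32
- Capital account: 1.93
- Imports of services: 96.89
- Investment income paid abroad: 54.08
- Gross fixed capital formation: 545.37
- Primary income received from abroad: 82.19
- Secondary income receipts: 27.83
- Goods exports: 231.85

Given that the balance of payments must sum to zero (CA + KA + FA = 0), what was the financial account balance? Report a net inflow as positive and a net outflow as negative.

-27.95

Goods balance = 231.85 - 266.20 = -34.35
Services balance = 134.64 - 96.89 = 37.75
Trade balance (goods + services) = -34.35 + 37.75 = 3.40
Net primary income = 82.19 - 54.08 = 28.11
Net secondary income = 27.83 - 33.32 = -5.49
Current account = 3.40 + 28.11 + (-5.49) = 26.02
Financial account = -(26.02 + 1.93) = -27.95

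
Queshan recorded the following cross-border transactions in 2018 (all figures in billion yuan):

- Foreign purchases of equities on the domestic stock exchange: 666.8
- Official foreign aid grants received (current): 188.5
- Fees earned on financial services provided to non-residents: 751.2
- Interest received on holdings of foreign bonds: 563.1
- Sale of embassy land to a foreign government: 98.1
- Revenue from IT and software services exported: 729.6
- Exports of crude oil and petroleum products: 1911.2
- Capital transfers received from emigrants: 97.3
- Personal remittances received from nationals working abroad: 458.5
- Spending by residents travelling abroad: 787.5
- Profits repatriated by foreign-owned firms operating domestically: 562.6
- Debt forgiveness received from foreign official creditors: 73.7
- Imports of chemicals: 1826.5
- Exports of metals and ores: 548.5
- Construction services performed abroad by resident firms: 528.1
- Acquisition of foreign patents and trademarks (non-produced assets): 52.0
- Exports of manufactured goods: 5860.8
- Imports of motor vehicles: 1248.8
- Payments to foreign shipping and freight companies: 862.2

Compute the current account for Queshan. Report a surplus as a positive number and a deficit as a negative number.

6251.9

Goods: 5860.8 - 1248.8 + 1911.2 - 1826.5 + 548.5 = 5245.2
Services: 729.6 - 862.2 - 787.5 + 528.1 + 751.2 = 359.2
Primary income: -562.6 + 563.1 = 0.5
Secondary income: 458.5 + 188.5 = 647.0
Current account = 5245.2 + 359.2 + 0.5 + 647.0 = 6251.9
(Excluded from the current account — financial account: foreign purchases of equities on the domestic stock exchange 666.8; capital account: sale of embassy land to a foreign government 98.1, capital transfers received from emigrants 97.3, debt forgiveness received from foreign official creditors 73.7, acquisition of foreign patents and trademarks (non-produced assets) 52.0.)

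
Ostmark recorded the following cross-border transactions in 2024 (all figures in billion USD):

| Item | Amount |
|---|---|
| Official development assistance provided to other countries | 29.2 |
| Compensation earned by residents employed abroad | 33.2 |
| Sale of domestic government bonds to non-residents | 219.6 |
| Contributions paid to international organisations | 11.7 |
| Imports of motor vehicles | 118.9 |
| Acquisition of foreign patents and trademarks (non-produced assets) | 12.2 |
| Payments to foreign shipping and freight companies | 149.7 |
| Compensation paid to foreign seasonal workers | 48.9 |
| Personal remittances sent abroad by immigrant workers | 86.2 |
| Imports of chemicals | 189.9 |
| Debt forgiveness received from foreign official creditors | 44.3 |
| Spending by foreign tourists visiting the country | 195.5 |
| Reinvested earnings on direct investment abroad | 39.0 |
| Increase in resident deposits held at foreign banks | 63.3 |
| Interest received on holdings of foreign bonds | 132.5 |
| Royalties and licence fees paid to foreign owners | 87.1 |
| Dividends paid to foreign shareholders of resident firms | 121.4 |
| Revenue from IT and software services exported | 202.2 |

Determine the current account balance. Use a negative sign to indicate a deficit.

Goods: -118.9 - 189.9 = -308.8
Services: 195.5 - 149.7 - 87.1 + 202.2 = 160.9
Primary income: 132.5 + 33.2 - 48.9 + 39.0 - 121.4 = 34.4
Secondary income: -29.2 - 11.7 - 86.2 = -127.1
Current account = (-308.8) + 160.9 + 34.4 + (-127.1) = -240.6
(Excluded from the current account — financial account: sale of domestic government bonds to non-residents 219.6, increase in resident deposits held at foreign banks 63.3; capital account: acquisition of foreign patents and trademarks (non-produced assets) 12.2, debt forgiveness received from foreign official creditors 44.3.)

-240.6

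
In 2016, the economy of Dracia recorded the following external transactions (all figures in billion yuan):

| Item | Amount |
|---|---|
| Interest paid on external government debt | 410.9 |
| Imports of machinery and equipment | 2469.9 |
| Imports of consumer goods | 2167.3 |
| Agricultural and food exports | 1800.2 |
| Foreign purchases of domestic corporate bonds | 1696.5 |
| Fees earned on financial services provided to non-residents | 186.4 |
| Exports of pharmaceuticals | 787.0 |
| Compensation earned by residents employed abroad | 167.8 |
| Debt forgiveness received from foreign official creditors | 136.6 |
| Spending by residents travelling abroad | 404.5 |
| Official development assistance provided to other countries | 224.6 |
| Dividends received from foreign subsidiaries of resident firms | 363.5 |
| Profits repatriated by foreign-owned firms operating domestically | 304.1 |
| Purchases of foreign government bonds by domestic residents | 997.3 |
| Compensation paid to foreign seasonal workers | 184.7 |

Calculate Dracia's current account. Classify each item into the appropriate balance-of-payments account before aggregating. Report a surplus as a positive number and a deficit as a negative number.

Goods: 1800.2 + 787.0 - 2167.3 - 2469.9 = -2050.0
Services: 186.4 - 404.5 = -218.1
Primary income: 363.5 - 304.1 + 167.8 - 184.7 - 410.9 = -368.4
Secondary income: -224.6
Current account = (-2050.0) + (-218.1) + (-368.4) + (-224.6) = -2861.1
(Excluded from the current account — financial account: foreign purchases of domestic corporate bonds 1696.5, purchases of foreign government bonds by domestic residents 997.3; capital account: debt forgiveness received from foreign official creditors 136.6.)

-2861.1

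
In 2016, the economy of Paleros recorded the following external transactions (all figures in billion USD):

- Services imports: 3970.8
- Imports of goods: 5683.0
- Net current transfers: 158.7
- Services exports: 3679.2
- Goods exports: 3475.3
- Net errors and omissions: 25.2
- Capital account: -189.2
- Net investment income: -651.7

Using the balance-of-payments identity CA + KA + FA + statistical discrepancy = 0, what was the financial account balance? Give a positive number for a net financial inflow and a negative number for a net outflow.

Goods balance = 3475.3 - 5683.0 = -2207.7
Services balance = 3679.2 - 3970.8 = -291.6
Trade balance (goods + services) = -2207.7 + (-291.6) = -2499.3
Net primary income = -651.7
Net secondary income = 158.7
Current account = -2499.3 + (-651.7) + 158.7 = -2992.3
Financial account = -(-2992.3 + (-189.2) + 25.2) = 3156.3

3156.3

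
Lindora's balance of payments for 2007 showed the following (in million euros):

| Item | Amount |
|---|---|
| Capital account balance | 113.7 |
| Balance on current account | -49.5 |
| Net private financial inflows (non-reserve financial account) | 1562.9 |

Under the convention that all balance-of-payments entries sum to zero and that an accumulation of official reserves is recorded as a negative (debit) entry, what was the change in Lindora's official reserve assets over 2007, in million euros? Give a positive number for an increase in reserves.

1627.1

Official reserve transactions balance = -((-49.5) + 113.7 + 1562.9) = -1627.1
An accumulation of reserves is recorded as a debit (negative entry), so the change in the stock of reserves is the negative of that balance.
Change in official reserves = -(-1627.1) = 1627.1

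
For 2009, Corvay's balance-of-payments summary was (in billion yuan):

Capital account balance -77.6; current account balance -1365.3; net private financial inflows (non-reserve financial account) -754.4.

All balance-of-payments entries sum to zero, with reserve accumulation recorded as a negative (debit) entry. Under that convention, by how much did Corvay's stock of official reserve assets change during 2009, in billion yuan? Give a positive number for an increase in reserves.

Official reserve transactions balance = -((-1365.3) + (-77.6) + (-754.4)) = 2197.3
An accumulation of reserves is recorded as a debit (negative entry), so the change in the stock of reserves is the negative of that balance.
Change in official reserves = -(2197.3) = -2197.3

-2197.3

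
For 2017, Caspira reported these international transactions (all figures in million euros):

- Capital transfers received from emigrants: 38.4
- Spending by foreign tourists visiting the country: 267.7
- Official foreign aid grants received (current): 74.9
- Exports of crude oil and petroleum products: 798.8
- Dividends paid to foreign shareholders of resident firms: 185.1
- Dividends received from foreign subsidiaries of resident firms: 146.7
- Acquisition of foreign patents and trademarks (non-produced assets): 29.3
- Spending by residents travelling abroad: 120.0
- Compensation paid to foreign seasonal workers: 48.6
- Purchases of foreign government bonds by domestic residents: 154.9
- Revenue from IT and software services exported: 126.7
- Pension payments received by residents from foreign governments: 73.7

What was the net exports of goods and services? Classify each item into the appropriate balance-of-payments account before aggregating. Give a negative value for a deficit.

1073.2

Goods: 798.8
Services: 267.7 + 126.7 - 120.0 = 274.4
Trade balance = 798.8 + 274.4 = 1073.2
(Excluded from the trade balance — capital account: capital transfers received from emigrants 38.4, acquisition of foreign patents and trademarks (non-produced assets) 29.3; secondary income: official foreign aid grants received (current) 74.9, pension payments received by residents from foreign governments 73.7; primary income: dividends paid to foreign shareholders of resident firms 185.1, dividends received from foreign subsidiaries of resident firms 146.7, compensation paid to foreign seasonal workers 48.6; financial account: purchases of foreign government bonds by domestic residents 154.9.)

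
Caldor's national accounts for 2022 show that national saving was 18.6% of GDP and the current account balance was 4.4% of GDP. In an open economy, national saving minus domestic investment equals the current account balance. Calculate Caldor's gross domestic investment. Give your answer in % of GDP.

I = S - CA = 18.6 - 4.4 = 14.2

14.2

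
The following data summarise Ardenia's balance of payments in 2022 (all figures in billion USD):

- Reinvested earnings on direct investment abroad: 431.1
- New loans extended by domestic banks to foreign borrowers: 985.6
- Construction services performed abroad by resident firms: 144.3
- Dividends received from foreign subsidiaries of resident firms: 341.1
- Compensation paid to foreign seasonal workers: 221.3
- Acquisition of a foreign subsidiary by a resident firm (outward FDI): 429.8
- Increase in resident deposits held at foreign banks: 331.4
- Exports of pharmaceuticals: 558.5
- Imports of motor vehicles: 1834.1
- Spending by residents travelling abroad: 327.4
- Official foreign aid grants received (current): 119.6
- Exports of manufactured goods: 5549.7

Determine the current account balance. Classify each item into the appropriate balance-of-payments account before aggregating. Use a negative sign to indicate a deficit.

4761.5

Goods: -1834.1 + 558.5 + 5549.7 = 4274.1
Services: 144.3 - 327.4 = -183.1
Primary income: -221.3 + 431.1 + 341.1 = 550.9
Secondary income: 119.6
Current account = 4274.1 + (-183.1) + 550.9 + 119.6 = 4761.5
(Excluded from the current account — financial account: new loans extended by domestic banks to foreign borrowers 985.6, acquisition of a foreign subsidiary by a resident firm (outward FDI) 429.8, increase in resident deposits held at foreign banks 331.4.)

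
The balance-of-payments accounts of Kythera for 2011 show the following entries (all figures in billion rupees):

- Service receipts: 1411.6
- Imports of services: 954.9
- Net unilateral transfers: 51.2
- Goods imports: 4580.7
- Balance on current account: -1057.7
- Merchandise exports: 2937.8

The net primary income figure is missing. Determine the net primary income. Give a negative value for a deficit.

77.3

Current account = goods balance + services balance + net primary income + net secondary income
Sum of the known components = -1135.0
Net primary income = CA - (known components) = -1057.7 - (-1135.0) = 77.3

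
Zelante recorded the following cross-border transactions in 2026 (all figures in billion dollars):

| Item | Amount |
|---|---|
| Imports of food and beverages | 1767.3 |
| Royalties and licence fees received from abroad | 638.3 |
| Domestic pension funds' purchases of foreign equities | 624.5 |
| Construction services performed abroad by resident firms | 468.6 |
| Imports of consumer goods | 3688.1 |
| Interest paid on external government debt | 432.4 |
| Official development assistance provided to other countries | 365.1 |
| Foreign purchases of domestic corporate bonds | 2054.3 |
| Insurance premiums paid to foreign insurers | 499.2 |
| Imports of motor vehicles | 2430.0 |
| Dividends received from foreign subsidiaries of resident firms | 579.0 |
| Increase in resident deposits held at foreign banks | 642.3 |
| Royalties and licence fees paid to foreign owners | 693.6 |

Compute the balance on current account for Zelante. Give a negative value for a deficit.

-8189.8

Goods: -3688.1 - 2430.0 - 1767.3 = -7885.4
Services: 638.3 + 468.6 - 499.2 - 693.6 = -85.9
Primary income: 579.0 - 432.4 = 146.6
Secondary income: -365.1
Current account = (-7885.4) + (-85.9) + 146.6 + (-365.1) = -8189.8
(Excluded from the current account — financial account: domestic pension funds' purchases of foreign equities 624.5, foreign purchases of domestic corporate bonds 2054.3, increase in resident deposits held at foreign banks 642.3.)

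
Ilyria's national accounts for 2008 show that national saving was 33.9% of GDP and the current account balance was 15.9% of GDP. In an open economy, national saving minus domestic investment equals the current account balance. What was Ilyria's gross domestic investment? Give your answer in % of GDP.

I = S - CA = 33.9 - 15.9 = 18.0

18.0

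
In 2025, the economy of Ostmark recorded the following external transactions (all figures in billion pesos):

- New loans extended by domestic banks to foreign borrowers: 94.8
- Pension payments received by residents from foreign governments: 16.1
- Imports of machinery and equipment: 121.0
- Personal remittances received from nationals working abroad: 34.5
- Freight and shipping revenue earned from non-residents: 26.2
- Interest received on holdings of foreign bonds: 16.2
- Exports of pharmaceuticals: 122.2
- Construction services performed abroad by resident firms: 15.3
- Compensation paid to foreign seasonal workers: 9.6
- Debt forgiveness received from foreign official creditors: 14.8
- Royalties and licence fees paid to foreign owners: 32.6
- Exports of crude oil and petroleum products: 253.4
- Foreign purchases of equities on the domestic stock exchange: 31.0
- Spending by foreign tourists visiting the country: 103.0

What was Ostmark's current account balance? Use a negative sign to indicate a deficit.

Goods: -121.0 + 253.4 + 122.2 = 254.6
Services: 103.0 + 15.3 - 32.6 + 26.2 = 111.9
Primary income: -9.6 + 16.2 = 6.6
Secondary income: 34.5 + 16.1 = 50.6
Current account = 254.6 + 111.9 + 6.6 + 50.6 = 423.7
(Excluded from the current account — financial account: new loans extended by domestic banks to foreign borrowers 94.8, foreign purchases of equities on the domestic stock exchange 31.0; capital account: debt forgiveness received from foreign official creditors 14.8.)

423.7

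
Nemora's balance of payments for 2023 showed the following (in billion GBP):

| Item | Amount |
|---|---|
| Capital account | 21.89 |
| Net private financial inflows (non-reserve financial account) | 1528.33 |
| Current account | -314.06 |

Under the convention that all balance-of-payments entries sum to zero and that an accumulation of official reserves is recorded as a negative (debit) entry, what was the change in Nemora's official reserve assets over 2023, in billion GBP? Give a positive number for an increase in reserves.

1236.16

Official reserve transactions balance = -((-314.06) + 21.89 + 1528.33) = -1236.16
An accumulation of reserves is recorded as a debit (negative entry), so the change in the stock of reserves is the negative of that balance.
Change in official reserves = -(-1236.16) = 1236.16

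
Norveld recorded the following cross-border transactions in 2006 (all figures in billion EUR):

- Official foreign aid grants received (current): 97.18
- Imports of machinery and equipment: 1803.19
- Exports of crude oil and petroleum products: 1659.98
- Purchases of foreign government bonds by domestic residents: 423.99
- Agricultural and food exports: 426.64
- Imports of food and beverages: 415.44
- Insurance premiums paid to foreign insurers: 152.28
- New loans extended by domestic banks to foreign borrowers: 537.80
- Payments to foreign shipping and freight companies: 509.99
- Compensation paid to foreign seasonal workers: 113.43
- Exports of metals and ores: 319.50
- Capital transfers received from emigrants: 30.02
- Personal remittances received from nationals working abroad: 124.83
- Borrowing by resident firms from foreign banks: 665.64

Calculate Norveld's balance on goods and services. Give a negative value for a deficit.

-474.78

Goods: 426.64 + 319.50 - 1803.19 - 415.44 + 1659.98 = 187.49
Services: -152.28 - 509.99 = -662.27
Trade balance = 187.49 + (-662.27) = -474.78
(Excluded from the trade balance — secondary income: official foreign aid grants received (current) 97.18, personal remittances received from nationals working abroad 124.83; financial account: purchases of foreign government bonds by domestic residents 423.99, new loans extended by domestic banks to foreign borrowers 537.80, borrowing by resident firms from foreign banks 665.64; primary income: compensation paid to foreign seasonal workers 113.43; capital account: capital transfers received from emigrants 30.02.)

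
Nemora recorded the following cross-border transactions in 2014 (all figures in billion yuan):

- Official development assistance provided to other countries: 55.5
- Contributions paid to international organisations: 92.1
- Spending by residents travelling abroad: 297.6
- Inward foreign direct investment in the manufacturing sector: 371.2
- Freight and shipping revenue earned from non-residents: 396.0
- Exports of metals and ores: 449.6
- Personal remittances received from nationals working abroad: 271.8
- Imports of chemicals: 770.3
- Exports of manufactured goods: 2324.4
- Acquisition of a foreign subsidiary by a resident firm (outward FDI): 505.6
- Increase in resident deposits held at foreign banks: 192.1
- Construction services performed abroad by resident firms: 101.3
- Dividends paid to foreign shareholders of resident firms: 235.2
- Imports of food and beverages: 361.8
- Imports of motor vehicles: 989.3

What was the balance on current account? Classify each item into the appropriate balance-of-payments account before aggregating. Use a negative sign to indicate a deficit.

741.3

Goods: -989.3 - 770.3 - 361.8 + 2324.4 + 449.6 = 652.6
Services: 396.0 + 101.3 - 297.6 = 199.7
Primary income: -235.2
Secondary income: -92.1 - 55.5 + 271.8 = 124.2
Current account = 652.6 + 199.7 + (-235.2) + 124.2 = 741.3
(Excluded from the current account — financial account: inward foreign direct investment in the manufacturing sector 371.2, acquisition of a foreign subsidiary by a resident firm (outward FDI) 505.6, increase in resident deposits held at foreign banks 192.1.)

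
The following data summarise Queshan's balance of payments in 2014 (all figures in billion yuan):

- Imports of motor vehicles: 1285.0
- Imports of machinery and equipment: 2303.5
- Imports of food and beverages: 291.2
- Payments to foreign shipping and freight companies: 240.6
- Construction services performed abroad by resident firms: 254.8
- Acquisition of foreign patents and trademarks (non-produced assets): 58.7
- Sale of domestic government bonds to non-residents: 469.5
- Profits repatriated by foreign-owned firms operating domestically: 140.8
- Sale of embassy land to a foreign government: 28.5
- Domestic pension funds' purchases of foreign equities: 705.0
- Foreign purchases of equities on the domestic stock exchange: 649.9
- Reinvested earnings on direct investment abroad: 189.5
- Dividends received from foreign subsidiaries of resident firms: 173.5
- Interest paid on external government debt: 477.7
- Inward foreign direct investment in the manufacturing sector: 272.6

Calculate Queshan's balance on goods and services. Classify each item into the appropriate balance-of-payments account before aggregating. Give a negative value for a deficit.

Goods: -2303.5 - 1285.0 - 291.2 = -3879.7
Services: -240.6 + 254.8 = 14.2
Trade balance = -3879.7 + 14.2 = -3865.5
(Excluded from the trade balance — capital account: acquisition of foreign patents and trademarks (non-produced assets) 58.7, sale of embassy land to a foreign government 28.5; financial account: sale of domestic government bonds to non-residents 469.5, domestic pension funds' purchases of foreign equities 705.0, foreign purchases of equities on the domestic stock exchange 649.9, inward foreign direct investment in the manufacturing sector 272.6; primary income: profits repatriated by foreign-owned firms operating domestically 140.8, reinvested earnings on direct investment abroad 189.5, dividends received from foreign subsidiaries of resident firms 173.5, interest paid on external government debt 477.7.)

-3865.5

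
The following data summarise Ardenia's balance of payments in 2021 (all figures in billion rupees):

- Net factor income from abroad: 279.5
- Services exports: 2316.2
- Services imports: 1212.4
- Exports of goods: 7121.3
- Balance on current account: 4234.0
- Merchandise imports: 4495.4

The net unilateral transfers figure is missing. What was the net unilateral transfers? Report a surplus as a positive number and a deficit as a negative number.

Current account = goods balance + services balance + net primary income + net secondary income
Sum of the known components = 4009.2
Net unilateral transfers = CA - (known components) = 4234.0 - 4009.2 = 224.8

224.8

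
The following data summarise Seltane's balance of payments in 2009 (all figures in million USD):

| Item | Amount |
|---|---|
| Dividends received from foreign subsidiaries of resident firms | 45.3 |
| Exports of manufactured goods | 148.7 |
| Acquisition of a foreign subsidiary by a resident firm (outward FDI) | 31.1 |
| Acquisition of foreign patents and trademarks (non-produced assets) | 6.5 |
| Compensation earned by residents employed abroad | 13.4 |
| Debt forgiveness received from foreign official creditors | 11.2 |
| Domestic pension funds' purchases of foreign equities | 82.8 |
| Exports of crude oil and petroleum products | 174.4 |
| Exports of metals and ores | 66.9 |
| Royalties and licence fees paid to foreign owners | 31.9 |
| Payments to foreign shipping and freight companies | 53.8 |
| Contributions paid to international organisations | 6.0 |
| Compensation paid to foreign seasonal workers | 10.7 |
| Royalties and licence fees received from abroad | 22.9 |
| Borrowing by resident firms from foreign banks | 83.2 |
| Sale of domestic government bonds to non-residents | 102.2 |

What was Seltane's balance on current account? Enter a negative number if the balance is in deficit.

Goods: 174.4 + 148.7 + 66.9 = 390.0
Services: 22.9 - 31.9 - 53.8 = -62.8
Primary income: 13.4 + 45.3 - 10.7 = 48.0
Secondary income: -6.0
Current account = 390.0 + (-62.8) + 48.0 + (-6.0) = 369.2
(Excluded from the current account — financial account: acquisition of a foreign subsidiary by a resident firm (outward FDI) 31.1, domestic pension funds' purchases of foreign equities 82.8, borrowing by resident firms from foreign banks 83.2, sale of domestic government bonds to non-residents 102.2; capital account: acquisition of foreign patents and trademarks (non-produced assets) 6.5, debt forgiveness received from foreign official creditors 11.2.)

369.2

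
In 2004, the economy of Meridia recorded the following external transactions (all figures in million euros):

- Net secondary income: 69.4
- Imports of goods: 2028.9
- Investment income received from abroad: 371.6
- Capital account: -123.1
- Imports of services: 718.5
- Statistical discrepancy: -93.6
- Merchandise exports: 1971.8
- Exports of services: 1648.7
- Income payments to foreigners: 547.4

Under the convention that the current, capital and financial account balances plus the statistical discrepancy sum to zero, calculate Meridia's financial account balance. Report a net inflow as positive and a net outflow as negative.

Goods balance = 1971.8 - 2028.9 = -57.1
Services balance = 1648.7 - 718.5 = 930.2
Trade balance (goods + services) = -57.1 + 930.2 = 873.1
Net primary income = 371.6 - 547.4 = -175.8
Net secondary income = 69.4
Current account = 873.1 + (-175.8) + 69.4 = 766.7
Financial account = -(766.7 + (-123.1) + (-93.6)) = -550.0

-550.0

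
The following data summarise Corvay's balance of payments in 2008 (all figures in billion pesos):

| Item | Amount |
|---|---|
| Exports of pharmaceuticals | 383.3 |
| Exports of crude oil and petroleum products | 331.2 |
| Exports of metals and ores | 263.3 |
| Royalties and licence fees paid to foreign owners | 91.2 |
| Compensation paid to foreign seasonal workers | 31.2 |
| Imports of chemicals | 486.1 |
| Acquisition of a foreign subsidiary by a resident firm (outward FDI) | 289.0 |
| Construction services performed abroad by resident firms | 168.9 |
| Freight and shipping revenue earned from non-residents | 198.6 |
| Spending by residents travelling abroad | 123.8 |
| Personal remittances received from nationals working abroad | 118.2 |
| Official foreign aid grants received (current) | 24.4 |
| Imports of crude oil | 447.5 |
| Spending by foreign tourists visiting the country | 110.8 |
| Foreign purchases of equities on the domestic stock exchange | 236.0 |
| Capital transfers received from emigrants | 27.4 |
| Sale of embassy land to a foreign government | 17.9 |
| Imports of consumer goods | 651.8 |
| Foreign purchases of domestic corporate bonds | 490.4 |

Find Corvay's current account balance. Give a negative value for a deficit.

-232.9

Goods: -651.8 - 486.1 + 331.2 - 447.5 + 383.3 + 263.3 = -607.6
Services: 168.9 + 198.6 + 110.8 - 91.2 - 123.8 = 263.3
Primary income: -31.2
Secondary income: 118.2 + 24.4 = 142.6
Current account = (-607.6) + 263.3 + (-31.2) + 142.6 = -232.9
(Excluded from the current account — financial account: acquisition of a foreign subsidiary by a resident firm (outward FDI) 289.0, foreign purchases of equities on the domestic stock exchange 236.0, foreign purchases of domestic corporate bonds 490.4; capital account: capital transfers received from emigrants 27.4, sale of embassy land to a foreign government 17.9.)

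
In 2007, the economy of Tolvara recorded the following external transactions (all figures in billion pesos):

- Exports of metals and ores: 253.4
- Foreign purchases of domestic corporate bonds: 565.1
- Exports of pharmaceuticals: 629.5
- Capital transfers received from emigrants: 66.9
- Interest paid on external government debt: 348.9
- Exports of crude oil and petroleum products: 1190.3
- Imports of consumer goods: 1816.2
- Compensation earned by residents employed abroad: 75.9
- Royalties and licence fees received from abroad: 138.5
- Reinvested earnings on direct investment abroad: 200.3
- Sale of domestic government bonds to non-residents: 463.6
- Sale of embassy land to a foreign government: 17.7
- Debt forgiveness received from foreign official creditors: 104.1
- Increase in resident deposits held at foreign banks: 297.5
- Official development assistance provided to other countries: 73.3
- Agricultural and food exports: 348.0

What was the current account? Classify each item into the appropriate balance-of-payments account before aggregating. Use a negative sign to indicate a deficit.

Goods: 253.4 + 1190.3 + 629.5 + 348.0 - 1816.2 = 605.0
Services: 138.5
Primary income: 200.3 - 348.9 + 75.9 = -72.7
Secondary income: -73.3
Current account = 605.0 + 138.5 + (-72.7) + (-73.3) = 597.5
(Excluded from the current account — financial account: foreign purchases of domestic corporate bonds 565.1, sale of domestic government bonds to non-residents 463.6, increase in resident deposits held at foreign banks 297.5; capital account: capital transfers received from emigrants 66.9, sale of embassy land to a foreign government 17.7, debt forgiveness received from foreign official creditors 104.1.)

597.5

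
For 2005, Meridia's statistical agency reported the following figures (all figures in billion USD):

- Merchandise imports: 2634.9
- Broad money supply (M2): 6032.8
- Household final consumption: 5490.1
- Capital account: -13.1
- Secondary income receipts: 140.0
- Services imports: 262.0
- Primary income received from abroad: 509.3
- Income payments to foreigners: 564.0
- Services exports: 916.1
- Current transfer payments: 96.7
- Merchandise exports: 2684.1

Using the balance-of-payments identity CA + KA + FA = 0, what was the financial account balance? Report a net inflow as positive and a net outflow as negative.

-678.8

Goods balance = 2684.1 - 2634.9 = 49.2
Services balance = 916.1 - 262.0 = 654.1
Trade balance (goods + services) = 49.2 + 654.1 = 703.3
Net primary income = 509.3 - 564.0 = -54.7
Net secondary income = 140.0 - 96.7 = 43.3
Current account = 703.3 + (-54.7) + 43.3 = 691.9
Financial account = -(691.9 + (-13.1)) = -678.8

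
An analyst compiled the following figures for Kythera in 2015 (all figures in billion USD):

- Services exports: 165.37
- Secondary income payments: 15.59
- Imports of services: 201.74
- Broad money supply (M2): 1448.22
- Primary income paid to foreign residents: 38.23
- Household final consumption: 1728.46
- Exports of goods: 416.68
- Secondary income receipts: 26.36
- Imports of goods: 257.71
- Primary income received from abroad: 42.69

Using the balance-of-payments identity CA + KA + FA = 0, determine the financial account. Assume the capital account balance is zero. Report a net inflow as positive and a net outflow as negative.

-137.83

Goods balance = 416.68 - 257.71 = 158.97
Services balance = 165.37 - 201.74 = -36.37
Trade balance (goods + services) = 158.97 + (-36.37) = 122.60
Net primary income = 42.69 - 38.23 = 4.46
Net secondary income = 26.36 - 15.59 = 10.77
Current account = 122.60 + 4.46 + 10.77 = 137.83
Financial account = -(137.83) = -137.83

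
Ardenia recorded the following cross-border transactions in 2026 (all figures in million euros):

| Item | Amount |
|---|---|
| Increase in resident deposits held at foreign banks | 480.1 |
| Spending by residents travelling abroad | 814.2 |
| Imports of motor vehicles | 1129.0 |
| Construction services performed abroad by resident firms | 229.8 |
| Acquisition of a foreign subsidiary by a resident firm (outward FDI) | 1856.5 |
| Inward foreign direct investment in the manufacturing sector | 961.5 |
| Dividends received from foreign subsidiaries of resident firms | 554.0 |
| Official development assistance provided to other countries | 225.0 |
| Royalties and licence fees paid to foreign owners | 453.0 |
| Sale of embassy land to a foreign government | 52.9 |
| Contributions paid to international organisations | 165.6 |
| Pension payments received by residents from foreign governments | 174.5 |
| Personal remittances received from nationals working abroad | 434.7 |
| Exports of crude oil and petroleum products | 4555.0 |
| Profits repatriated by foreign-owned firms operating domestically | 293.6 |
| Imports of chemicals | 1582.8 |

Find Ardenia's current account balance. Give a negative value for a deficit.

1284.8

Goods: -1582.8 - 1129.0 + 4555.0 = 1843.2
Services: -814.2 - 453.0 + 229.8 = -1037.4
Primary income: -293.6 + 554.0 = 260.4
Secondary income: 174.5 - 225.0 + 434.7 - 165.6 = 218.6
Current account = 1843.2 + (-1037.4) + 260.4 + 218.6 = 1284.8
(Excluded from the current account — financial account: increase in resident deposits held at foreign banks 480.1, acquisition of a foreign subsidiary by a resident firm (outward FDI) 1856.5, inward foreign direct investment in the manufacturing sector 961.5; capital account: sale of embassy land to a foreign government 52.9.)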